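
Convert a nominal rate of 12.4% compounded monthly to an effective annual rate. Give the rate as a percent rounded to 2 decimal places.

One year is 12 periods at 0.0103333 each: (1 + 0.0103333)^12 ≈ 1.131296.
EAR = 1.131296 − 1 ≈ 13.12958%.

13.13%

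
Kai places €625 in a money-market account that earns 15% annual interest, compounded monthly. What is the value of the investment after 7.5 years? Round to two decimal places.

Growth factor = (1 + 0.0125)^90 ≈ 3.058812595.
A ≈ 625 × 3.058812595 ≈ 1,911.7579.

€1,911.76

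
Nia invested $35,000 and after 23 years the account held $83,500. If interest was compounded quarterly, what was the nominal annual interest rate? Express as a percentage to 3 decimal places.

3.798%

(1 + r/4)^92 = 83,500/35,000 = 2.38571.
1 + r/4 = 2.38571^(1/92) ≈ 1.009496, so r/4 ≈ 0.00949587.
r ≈ 4·0.00949587 = 3.79835%.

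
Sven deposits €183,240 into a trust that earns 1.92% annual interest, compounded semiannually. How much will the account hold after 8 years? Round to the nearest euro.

€213,506

Growth factor = (1 + 0.0096)^16 ≈ 1.16517047278.
A ≈ 183,240 × 1.16517047278 ≈ 213,505.8374.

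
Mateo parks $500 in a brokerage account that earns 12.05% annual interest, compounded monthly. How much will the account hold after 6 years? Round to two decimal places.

Periodic rate = 12.05%/12 = 0.0100417; periods = 12·6 = 72.
A = 500·(1 + 0.1205/12)^72 ≈ 500·2.053188719 ≈ 1,026.5944.

$1,026.59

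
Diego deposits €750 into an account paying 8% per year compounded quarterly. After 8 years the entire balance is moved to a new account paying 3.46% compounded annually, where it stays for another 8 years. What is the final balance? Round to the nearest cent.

Phase 1: 750·(1 + 0.02)^32 ≈ 1,413.4054.
Phase 2: 1,413.4054·(1 + 0.0346)^8 ≈ 1,855.4385.

€1,855.44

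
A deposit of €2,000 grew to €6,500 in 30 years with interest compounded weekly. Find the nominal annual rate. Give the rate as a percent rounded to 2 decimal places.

3.93%

(1 + r/52)^1560 = 6,500/2,000 = 3.25.
1 + r/52 = 3.25^(1/1560) ≈ 1.000756, so r/52 ≈ 0.000755834.
r ≈ 52·0.000755834 = 3.93033%.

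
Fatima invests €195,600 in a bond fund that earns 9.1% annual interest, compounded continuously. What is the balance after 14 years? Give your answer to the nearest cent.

A = P·e^(rt) = 195,600·e^(0.091·14) = 195,600·e^1.274.
e^1.274 ≈ 3.57512449745, so A ≈ 699,294.3517.

€699,294.35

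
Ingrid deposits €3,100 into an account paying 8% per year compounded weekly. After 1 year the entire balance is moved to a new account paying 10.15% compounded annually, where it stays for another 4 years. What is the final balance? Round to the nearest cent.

After 1 years at 8%: 3,100 × 1.083220474 ≈ 3,357.9835.
Then 4 years at 10.15%: 3,357.9835 × 1.47210235 ≈ 4,943.2954.

€4,943.30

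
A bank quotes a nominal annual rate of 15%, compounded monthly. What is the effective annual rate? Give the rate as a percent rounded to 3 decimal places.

One year is 12 periods at 0.0125 each: (1 + 0.0125)^12 ≈ 1.160755.
EAR = 1.160755 − 1 ≈ 16.07545%.

16.075%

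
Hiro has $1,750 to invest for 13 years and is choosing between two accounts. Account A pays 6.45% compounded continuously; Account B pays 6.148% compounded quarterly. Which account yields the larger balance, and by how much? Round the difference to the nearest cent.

Account A, by $179.42

A: e^(0.0645·13) = e^0.8385 ≈ 2.312895031, so 1,750 × 2.312895031 ≈ 4,047.5663.
B: (1 + 0.01537)^52 ≈ 2.210370306, so 1,750 × 2.210370306 ≈ 3,868.1480.
Difference ≈ 179.4183 in favor of A.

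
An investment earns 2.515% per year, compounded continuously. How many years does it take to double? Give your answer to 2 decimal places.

e^(0.02515t) = 2, so 0.02515t = ln 2 ≈ 0.69315.
t ≈ 0.69315/0.02515 ≈ 27.5605.

27.56 years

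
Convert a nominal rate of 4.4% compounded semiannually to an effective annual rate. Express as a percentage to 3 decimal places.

4.448%

One year is 2 periods at 0.022 each: (1 + 0.022)^2 ≈ 1.044484.
EAR = 1.044484 − 1 ≈ 4.44840%.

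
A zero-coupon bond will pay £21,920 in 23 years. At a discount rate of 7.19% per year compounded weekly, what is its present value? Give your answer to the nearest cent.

£4,198.98

Growth factor = (1 + 0.0719/52)^1196 ≈ 5.22031515.
P = 21,920/5.22031515 ≈ 4,198.9802.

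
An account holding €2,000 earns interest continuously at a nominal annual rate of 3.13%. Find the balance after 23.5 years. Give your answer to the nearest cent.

A = P·e^(rt) = 2,000·e^(0.0313·23.5) = 2,000·e^0.73555.
e^0.73555 ≈ 2.086629323, so A ≈ 4,173.2586.

€4,173.26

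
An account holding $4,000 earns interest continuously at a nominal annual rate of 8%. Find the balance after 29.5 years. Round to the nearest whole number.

$42,364

A = P·e^(rt) = 4,000·e^(0.08·29.5) = 4,000·e^2.36.
e^2.36 ≈ 10.590951452, so A ≈ 42,363.8058.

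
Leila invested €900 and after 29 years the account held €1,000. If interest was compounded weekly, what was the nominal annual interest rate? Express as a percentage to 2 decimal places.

0.36%

(1 + r/52)^1508 = 1,000/900 = 1.11111.
1 + r/52 = 1.11111^(1/1508) ≈ 1.00007, so r/52 ≈ 0.0000698702.
r ≈ 52·0.0000698702 = 0.36332%.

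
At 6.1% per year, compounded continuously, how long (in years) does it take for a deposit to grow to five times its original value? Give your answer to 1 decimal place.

e^(0.061t) = 5, so 0.061t = ln 5 ≈ 1.6094.
t ≈ 1.6094/0.061 ≈ 26.3842.

26.4 years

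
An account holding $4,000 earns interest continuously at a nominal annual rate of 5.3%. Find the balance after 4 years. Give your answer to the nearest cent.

A = P·e^(rt) = 4,000·e^(0.053·4) = 4,000·e^0.212.
e^0.212 ≈ 1.236147885, so A ≈ 4,944.5915.

$4,944.59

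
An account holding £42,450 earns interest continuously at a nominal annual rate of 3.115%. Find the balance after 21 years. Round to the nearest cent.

A = P·e^(rt) = 42,450·e^(0.03115·21) = 42,450·e^0.65415.
e^0.65415 ≈ 1.9235068415, so A ≈ 81,652.8654.

£81,652.87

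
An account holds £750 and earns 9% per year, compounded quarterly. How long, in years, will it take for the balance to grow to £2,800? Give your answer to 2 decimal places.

14.80 years

(1 + 0.0225)^(4t) = 2,800/750 = 3.7333.
4t·ln(1 + 0.0225) = ln(3.7333); 4t = 1.3173/0.0222506 ≈ 59.2029.
t ≈ 14.8007 years.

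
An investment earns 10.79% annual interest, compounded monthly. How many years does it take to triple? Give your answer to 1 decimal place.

10.2 years

(1 + 0.00899167)^(12t) = 3.
12t = ln 3 / ln(1 + 0.00899167) ≈ 1.0986/0.00895148 ≈ 122.7296.
t ≈ 10.2275.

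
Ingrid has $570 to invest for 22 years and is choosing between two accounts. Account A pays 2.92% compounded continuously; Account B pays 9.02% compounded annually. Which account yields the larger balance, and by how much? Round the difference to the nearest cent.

Account A growth factor: e^(0.0292·22) = e^0.6424 ≈ 1.9010379; balance ≈ 1,083.5916.
Account B growth factor: (1 + 0.0902)^22 ≈ 6.685531035; balance ≈ 3,810.7527.
Account B is larger by 2,727.1611.

Account B, by $2,727.16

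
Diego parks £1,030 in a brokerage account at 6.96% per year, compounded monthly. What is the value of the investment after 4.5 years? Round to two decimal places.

£1,407.55

Periodic rate = 6.96%/12 = 0.0058; periods = 12·4.5 = 54.
A = 1,030·(1 + 0.0058)^54 ≈ 1,030·1.366558064 ≈ 1,407.5548.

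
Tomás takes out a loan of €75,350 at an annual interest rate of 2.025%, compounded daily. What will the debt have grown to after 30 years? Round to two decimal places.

€138,327.92

Growth factor = (1 + 0.02025/365)^10950 ≈ 1.83580513095.
A ≈ 75,350 × 1.83580513095 ≈ 138,327.9166.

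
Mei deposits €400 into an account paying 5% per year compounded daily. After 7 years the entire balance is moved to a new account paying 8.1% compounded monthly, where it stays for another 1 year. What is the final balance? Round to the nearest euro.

After 7 years at 5%: 400 × 1.41903353 ≈ 567.6134.
Then 1 years at 8.1%: 567.6134 × 1.08407582 ≈ 615.3360.

€615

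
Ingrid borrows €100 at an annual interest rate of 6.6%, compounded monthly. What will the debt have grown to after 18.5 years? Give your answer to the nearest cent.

Growth factor = (1 + 0.0055)^222 ≈ 3.37925243.
A ≈ 100 × 3.37925243 ≈ 337.9252.

€337.93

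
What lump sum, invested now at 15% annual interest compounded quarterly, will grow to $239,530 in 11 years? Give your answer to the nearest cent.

$47,411.45

Periodic rate = 15%/4 = 0.0375; 44 periods.
P = 239,530/(1 + 0.0375)^44 ≈ 239,530/5.0521546588 ≈ 47,411.4544.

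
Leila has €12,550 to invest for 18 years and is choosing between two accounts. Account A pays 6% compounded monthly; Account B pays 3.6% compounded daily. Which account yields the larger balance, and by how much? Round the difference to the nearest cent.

Account A, by €12,865.17

Account A growth factor: (1 + 0.005)^216 ≈ 2.936765972; balance ≈ 36,856.4129.
Account B growth factor: (1 + 0.036/365)^6570 ≈ 1.9116524898; balance ≈ 23,991.2387.
Account A is larger by 12,865.1742.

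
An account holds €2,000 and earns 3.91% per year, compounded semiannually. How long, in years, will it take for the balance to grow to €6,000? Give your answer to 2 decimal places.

28.37 years

(1 + 0.01955)^(2t) = 6,000/2,000 = 3.
2t·ln(1 + 0.01955) = ln(3); 2t = 1.0986/0.0193614 ≈ 56.7425.
t ≈ 28.3713 years.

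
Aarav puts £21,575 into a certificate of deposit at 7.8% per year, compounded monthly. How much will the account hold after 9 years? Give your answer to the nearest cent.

£43,434.91

Growth factor = (1 + 0.0065)^108 ≈ 2.0132057228.
A ≈ 21,575 × 2.0132057228 ≈ 43,434.9135.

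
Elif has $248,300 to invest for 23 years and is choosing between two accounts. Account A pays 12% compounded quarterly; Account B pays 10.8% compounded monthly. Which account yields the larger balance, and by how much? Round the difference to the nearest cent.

Account A growth factor: (1 + 0.03)^92 ≈ 15.17136555657; balance ≈ 3,767,050.0677.
Account B growth factor: (1 + 0.009)^276 ≈ 11.85664676211; balance ≈ 2,944,005.3910.
Account A is larger by 823,044.6767.

Account A, by $823,044.68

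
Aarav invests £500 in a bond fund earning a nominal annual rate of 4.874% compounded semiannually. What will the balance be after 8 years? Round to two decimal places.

£734.99

Growth factor = (1 + 0.02437)^16 ≈ 1.46997388.
A ≈ 500 × 1.46997388 ≈ 734.9869.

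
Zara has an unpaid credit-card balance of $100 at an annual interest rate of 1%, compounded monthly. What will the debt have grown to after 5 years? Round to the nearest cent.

Growth factor = (1 + 0.01/12)^60 ≈ 1.05124921.
A ≈ 100 × 1.05124921 ≈ 105.1249.

$105.12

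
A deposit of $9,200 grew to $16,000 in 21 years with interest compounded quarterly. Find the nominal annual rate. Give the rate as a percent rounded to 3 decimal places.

The 84-period growth factor is 16,000/9,200 = 1.73913.
r/4 = 1.73913^(1/84) − 1 ≈ 0.00660967, so r ≈ 4·0.00660967 = 2.64387%.

2.644%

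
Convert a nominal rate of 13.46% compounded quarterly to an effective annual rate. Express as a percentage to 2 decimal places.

EAR = (1 + 13.46%/4)^4 − 1 = (1 + 0.03365)^4 − 1.
(1 + 0.03365)^4 ≈ 1.141548, so EAR ≈ 14.15476%.

14.15%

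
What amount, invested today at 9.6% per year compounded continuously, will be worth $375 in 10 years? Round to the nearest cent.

P = A·e^(−rt) = 375·e^(−0.96).
e^(−0.96) ≈ 0.382892886, so P ≈ 143.5848.

$143.58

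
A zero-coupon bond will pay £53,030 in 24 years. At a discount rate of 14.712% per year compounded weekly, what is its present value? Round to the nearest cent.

Growth factor = (1 + 0.14712/52)^1248 ≈ 33.984161027.
P = 53,030/33.984161027 ≈ 1,560.4328.

£1,560.43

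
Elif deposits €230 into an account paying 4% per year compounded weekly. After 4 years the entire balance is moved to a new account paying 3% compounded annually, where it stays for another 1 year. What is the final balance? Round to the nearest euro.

Phase 1: 230·(1 + 0.04/52)^208 ≈ 269.8909.
Phase 2: 269.8909·(1 + 0.03)^1 ≈ 277.9876.

€278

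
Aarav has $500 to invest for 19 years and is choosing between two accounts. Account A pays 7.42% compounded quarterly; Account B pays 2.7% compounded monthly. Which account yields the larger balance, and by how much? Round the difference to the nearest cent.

Account A growth factor: (1 + 0.01855)^76 ≈ 4.042581986; balance ≈ 2,021.2910.
Account B growth factor: (1 + 0.00225)^228 ≈ 1.66933232; balance ≈ 834.6662.
Account A is larger by 1,186.6248.

Account A, by $1,186.62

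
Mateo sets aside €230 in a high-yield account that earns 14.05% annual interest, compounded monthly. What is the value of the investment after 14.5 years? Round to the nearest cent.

Periodic rate = 14.05%/12 = 0.0117083; periods = 12·14.5 = 174.
A = 230·(1 + 0.1405/12)^174 ≈ 230·7.579262362 ≈ 1,743.2303.

€1,743.23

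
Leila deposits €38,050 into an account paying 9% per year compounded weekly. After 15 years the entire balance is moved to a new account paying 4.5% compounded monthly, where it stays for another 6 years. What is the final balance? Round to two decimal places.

€191,948.90

Phase 1: 38,050·(1 + 0.09/52)^780 ≈ 146,603.8662.
Phase 2: 146,603.8662·(1 + 0.00375)^72 ≈ 191,948.8967.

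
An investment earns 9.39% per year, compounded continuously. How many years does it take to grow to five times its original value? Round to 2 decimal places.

17.14 years

e^(0.0939t) = 5, so 0.0939t = ln 5 ≈ 1.6094.
t ≈ 1.6094/0.0939 ≈ 17.1399.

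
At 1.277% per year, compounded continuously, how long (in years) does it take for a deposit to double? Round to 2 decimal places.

54.28 years

e^(0.01277t) = 2, so 0.01277t = ln 2 ≈ 0.69315.
t ≈ 0.69315/0.01277 ≈ 54.2793.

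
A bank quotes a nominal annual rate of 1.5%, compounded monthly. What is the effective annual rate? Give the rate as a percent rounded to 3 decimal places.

1.510%

One year is 12 periods at 0.00125 each: (1 + 0.00125)^12 ≈ 1.015104.
EAR = 1.015104 − 1 ≈ 1.51036%.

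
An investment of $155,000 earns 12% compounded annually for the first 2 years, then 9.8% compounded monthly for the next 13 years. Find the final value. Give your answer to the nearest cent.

Phase 1: 155,000·(1 + 0.12)^2 ≈ 194,432.0000.
Phase 2: 194,432.0000·(1 + 0.098/12)^156 ≈ 691,531.3397.

$691,531.34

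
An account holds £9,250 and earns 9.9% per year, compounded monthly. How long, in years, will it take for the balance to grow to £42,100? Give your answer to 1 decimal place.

15.4 years

(1 + 0.00825)^(12t) = 42,100/9,250 = 4.5514.
12t·ln(1 + 0.00825) = ln(4.5514); 12t = 1.5154/0.00821615 ≈ 184.4445.
t ≈ 15.3704 years.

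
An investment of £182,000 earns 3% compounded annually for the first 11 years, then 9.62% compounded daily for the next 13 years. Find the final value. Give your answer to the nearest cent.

Phase 1: 182,000·(1 + 0.03)^11 ≈ 251,930.5645.
Phase 2: 251,930.5645·(1 + 0.0962/365)^4745 ≈ 879,706.8576.

£879,706.86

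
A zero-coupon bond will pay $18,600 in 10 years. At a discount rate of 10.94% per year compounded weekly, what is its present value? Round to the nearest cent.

Periodic rate = 10.94%/52 = 0.00210385; 520 periods.
P = 18,600/(1 + 0.1094/52)^520 ≈ 18,600/2.9827652536 ≈ 6,235.8243.

$6,235.82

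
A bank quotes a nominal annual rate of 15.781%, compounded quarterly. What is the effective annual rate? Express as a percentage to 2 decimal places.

16.74%

EAR = (1 + 15.781%/4)^4 − 1 = (1 + 0.0394525)^4 − 1.
(1 + 0.0394525)^4 ≈ 1.167397, so EAR ≈ 16.73971%.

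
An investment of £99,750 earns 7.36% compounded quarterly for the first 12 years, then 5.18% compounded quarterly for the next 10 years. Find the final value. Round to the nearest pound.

£400,420

Phase 1: 99,750·(1 + 0.0184)^48 ≈ 239,329.1814.
Phase 2: 239,329.1814·(1 + 0.01295)^40 ≈ 400,420.2260.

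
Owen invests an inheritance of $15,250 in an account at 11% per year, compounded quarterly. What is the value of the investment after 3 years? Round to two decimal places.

$21,117.95

Periodic rate = 11%/4 = 0.0275; periods = 4·3 = 12.
A = 15,250·(1 + 0.0275)^12 ≈ 15,250·1.3847837755 ≈ 21,117.9526.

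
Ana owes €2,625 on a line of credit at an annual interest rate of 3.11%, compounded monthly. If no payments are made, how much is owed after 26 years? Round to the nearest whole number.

Growth factor = (1 + 0.0311/12)^312 ≈ 2.242416314.
A ≈ 2,625 × 2.242416314 ≈ 5,886.3428.

€5,886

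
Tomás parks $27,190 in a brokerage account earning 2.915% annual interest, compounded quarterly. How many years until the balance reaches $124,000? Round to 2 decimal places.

We need (1 + 0.0072875)^(4t) = 4.5605, so 4t = ln 4.5605 / ln 1.007287 ≈ 208.9818.
t ≈ 208.9818/4 = 52.2454 years.

52.25 years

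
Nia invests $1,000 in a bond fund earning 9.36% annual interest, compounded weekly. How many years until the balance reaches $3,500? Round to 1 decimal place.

(1 + 0.0018)^(52t) = 3,500/1,000 = 3.5.
52t·ln(1 + 0.0018) = ln(3.5); 52t = 1.2528/0.00179838 ≈ 696.6056.
t ≈ 13.3963 years.

13.4 years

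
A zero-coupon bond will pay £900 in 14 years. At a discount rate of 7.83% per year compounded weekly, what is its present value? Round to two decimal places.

Growth factor = (1 + 0.0783/52)^728 ≈ 2.99030538.
P = 900/2.99030538 ≈ 300.9726.

£300.97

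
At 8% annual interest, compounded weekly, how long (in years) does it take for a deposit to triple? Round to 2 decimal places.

(1 + 0.00153846)^(52t) = 3.
52t = ln 3 / ln(1 + 0.00153846) ≈ 1.0986/0.00153728 ≈ 714.6472.
t ≈ 13.7432.

13.74 years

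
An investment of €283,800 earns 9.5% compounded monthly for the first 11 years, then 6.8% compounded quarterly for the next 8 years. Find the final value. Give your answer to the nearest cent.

After 11 years at 9.5%: 283,800 × 2.831722671105 ≈ 803,642.8941.
Then 8 years at 6.8%: 803,642.8941 × 1.71502515153 ≈ 1,378,267.7762.

€1,378,267.78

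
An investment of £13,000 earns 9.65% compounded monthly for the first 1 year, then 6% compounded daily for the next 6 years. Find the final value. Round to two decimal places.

£20,512.49

After 1 years at 9.65%: 13,000 × 1.1008846207 ≈ 14,311.5001.
Then 6 years at 6%: 14,311.5001 × 1.433287009 ≈ 20,512.4871.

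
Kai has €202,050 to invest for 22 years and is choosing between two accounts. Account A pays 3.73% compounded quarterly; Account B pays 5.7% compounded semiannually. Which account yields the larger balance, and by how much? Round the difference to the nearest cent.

Account A growth factor: (1 + 0.009325)^88 ≈ 2.26324035693; balance ≈ 457,287.7141.
Account B growth factor: (1 + 0.0285)^44 ≈ 3.4434122913; balance ≈ 695,741.4535.
Account B is larger by 238,453.7393.

Account B, by €238,453.74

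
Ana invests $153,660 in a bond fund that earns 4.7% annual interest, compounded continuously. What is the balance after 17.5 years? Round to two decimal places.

$349,758.31

A = P·e^(rt) = 153,660·e^(0.047·17.5) = 153,660·e^0.8225.
e^0.8225 ≈ 2.27618318835, so A ≈ 349,758.3087.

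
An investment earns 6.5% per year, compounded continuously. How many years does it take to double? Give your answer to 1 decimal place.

10.7 years

e^(0.065t) = 2, so 0.065t = ln 2 ≈ 0.69315.
t ≈ 0.69315/0.065 ≈ 10.6638.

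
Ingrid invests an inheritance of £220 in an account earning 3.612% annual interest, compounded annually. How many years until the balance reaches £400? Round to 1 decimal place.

(1 + 0.03612)^t = 400/220 = 1.8182.
t·ln(1 + 0.03612) = ln(1.8182); t = 0.59784/0.035483 ≈ 16.8486.

16.8 years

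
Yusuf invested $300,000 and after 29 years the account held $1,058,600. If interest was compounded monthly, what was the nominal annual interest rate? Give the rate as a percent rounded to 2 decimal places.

(1 + r/12)^348 = 1,058,600/300,000 = 3.52867.
1 + r/12 = 3.52867^(1/348) ≈ 1.00363, so r/12 ≈ 0.00362991.
r ≈ 12·0.00362991 = 4.35589%.

4.36%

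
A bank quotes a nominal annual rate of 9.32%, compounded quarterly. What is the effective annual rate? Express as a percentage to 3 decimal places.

EAR = (1 + 9.32%/4)^4 − 1 = (1 + 0.0233)^4 − 1.
(1 + 0.0233)^4 ≈ 1.096508, so EAR ≈ 9.65082%.

9.651%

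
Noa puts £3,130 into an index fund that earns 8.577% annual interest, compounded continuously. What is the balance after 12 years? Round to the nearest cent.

£8,760.68

A = P·e^(rt) = 3,130·e^(0.08577·12) = 3,130·e^1.02924.
e^1.02924 ≈ 2.798937833, so A ≈ 8,760.6754.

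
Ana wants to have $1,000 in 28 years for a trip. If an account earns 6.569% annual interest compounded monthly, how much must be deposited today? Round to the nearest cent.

Periodic rate = 6.569%/12 = 0.00547417; 336 periods.
P = 1,000/(1 + 0.06569/12)^336 ≈ 1,000/6.26077466 ≈ 159.7246.

$159.72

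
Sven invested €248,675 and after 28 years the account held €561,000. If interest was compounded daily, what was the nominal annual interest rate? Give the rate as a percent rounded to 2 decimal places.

2.91%

The 10220-period growth factor is 561,000/248,675 = 2.25596.
r/365 = 2.25596^(1/10220) − 1 ≈ 0.0000796092, so r ≈ 365·0.0000796092 = 2.90574%.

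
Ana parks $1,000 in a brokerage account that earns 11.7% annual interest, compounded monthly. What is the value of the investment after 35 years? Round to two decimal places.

Periodic rate = 11.7%/12 = 0.00975; periods = 12·35 = 420.
A = 1,000·(1 + 0.00975)^420 ≈ 1,000·58.860232555 ≈ 58,860.2326.

$58,860.23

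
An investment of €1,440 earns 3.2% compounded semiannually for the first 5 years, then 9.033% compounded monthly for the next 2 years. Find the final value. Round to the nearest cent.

€2,020.53

Phase 1: 1,440·(1 + 0.016)^10 ≈ 1,687.7168.
Phase 2: 1,687.7168·(1 + 0.0075275)^24 ≈ 2,020.5304.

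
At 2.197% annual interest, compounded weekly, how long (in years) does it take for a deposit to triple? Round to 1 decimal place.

50.0 years

(1 + 0.0004225)^(52t) = 3.
52t = ln 3 / ln(1 + 0.0004225) ≈ 1.0986/0.000422411 ≈ 2600.8150.
t ≈ 50.0157.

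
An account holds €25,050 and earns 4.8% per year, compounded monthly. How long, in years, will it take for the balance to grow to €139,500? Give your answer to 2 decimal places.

We need (1 + 0.004)^(12t) = 5.5689, so 12t = ln 5.5689 / ln 1.004 ≈ 430.1557.
t ≈ 430.1557/12 = 35.8463 years.

35.85 years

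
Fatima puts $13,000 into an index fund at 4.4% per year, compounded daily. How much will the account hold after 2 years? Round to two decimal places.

Growth factor = (1 + 0.044/365)^730 ≈ 1.0919823305.
A ≈ 13,000 × 1.0919823305 ≈ 14,195.7703.

$14,195.77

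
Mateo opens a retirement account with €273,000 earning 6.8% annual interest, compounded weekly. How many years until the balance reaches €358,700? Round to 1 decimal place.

4.0 years

(1 + 0.00130769)^(52t) = 358,700/273,000 = 1.3139.
52t·ln(1 + 0.00130769) = ln(1.3139); 52t = 0.27301/0.00130684 ≈ 208.9123.
t ≈ 4.0175 years.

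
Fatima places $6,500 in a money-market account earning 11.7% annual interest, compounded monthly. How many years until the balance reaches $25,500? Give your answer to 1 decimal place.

(1 + 0.00975)^(12t) = 25,500/6,500 = 3.9231.
12t·ln(1 + 0.00975) = ln(3.9231); 12t = 1.3669/0.00970278 ≈ 140.8748.
t ≈ 11.7396 years.

11.7 years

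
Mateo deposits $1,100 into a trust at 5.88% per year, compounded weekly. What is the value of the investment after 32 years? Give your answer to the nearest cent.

$7,212.73

Periodic rate = 5.88%/52 = 0.00113077; periods = 52·32 = 1664.
A = 1,100·(1 + 0.0588/52)^1664 ≈ 1,100·6.557024866 ≈ 7,212.7274.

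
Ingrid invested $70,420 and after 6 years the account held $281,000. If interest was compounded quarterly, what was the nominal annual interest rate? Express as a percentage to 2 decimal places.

(1 + r/4)^24 = 281,000/70,420 = 3.99034.
1 + r/4 = 3.99034^(1/24) ≈ 1.059356, so r/4 ≈ 0.0593564.
r ≈ 4·0.0593564 = 23.74256%.

23.74%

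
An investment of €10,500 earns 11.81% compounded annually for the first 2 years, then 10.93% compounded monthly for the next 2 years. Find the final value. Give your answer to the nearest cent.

€16,317.65

Phase 1: 10,500·(1 + 0.1181)^2 ≈ 13,126.5499.
Phase 2: 13,126.5499·(1 + 0.1093/12)^24 ≈ 16,317.6501.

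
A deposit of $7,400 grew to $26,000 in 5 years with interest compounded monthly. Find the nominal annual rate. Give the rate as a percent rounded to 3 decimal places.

The 60-period growth factor is 26,000/7,400 = 3.51351.
r/12 = 3.51351^(1/60) − 1 ≈ 0.0211645, so r ≈ 12·0.0211645 = 25.39736%.

25.397%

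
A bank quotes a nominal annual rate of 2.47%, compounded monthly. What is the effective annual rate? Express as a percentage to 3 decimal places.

2.498%

One year is 12 periods at 0.00205833 each: (1 + 0.00205833)^12 ≈ 1.024982.
EAR = 1.024982 − 1 ≈ 2.49816%.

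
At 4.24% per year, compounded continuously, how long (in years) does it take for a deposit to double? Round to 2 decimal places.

e^(0.0424t) = 2, so 0.0424t = ln 2 ≈ 0.69315.
t ≈ 0.69315/0.0424 ≈ 16.3478.

16.35 years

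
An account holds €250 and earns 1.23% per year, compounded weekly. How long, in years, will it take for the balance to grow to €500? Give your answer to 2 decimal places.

(1 + 0.000236538)^(52t) = 500/250 = 2.
52t·ln(1 + 0.000236538) = ln(2); 52t = 0.69315/0.00023651 ≈ 2930.7249.
t ≈ 56.3601 years.

56.36 years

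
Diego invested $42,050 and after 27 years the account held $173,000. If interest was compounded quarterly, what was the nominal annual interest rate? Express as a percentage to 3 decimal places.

5.273%

(1 + r/4)^108 = 173,000/42,050 = 4.11415.
1 + r/4 = 4.11415^(1/108) ≈ 1.013183, so r/4 ≈ 0.0131827.
r ≈ 4·0.0131827 = 5.27309%.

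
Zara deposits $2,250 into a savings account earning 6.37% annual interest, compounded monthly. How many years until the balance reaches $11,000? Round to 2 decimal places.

We need (1 + 0.00530833)^(12t) = 4.8889, so 12t = ln 4.8889 / ln 1.005308 ≈ 299.7501.
t ≈ 299.7501/12 = 24.9792 years.

24.98 years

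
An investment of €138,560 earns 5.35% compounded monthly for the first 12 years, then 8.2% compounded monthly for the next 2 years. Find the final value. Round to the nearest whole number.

€309,612

Phase 1: 138,560·(1 + 0.0535/12)^144 ≈ 262,927.0347.
Phase 2: 262,927.0347·(1 + 0.082/12)^24 ≈ 309,611.6486.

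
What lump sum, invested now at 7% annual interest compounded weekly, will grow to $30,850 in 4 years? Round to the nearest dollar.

$23,320

Growth factor = (1 + 0.07/52)^208 ≈ 1.3228807003.
P = 30,850/1.3228807003 ≈ 23,320.3191.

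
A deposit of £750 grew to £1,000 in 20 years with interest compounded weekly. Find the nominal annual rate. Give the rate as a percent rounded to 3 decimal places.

(1 + r/52)^1040 = 1,000/750 = 1.33333.
1 + r/52 = 1.33333^(1/1040) ≈ 1.000277, so r/52 ≈ 0.000276656.
r ≈ 52·0.000276656 = 1.43861%.

1.439%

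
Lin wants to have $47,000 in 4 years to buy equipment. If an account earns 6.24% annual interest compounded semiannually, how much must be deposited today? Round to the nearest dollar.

$36,758

Periodic rate = 6.24%/2 = 0.0312; 8 periods.
P = 47,000/(1 + 0.0312)^8 ≈ 47,000/1.278625127 ≈ 36,758.2327.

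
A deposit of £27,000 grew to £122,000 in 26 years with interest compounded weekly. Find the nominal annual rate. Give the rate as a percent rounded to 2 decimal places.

(1 + r/52)^1352 = 122,000/27,000 = 4.51852.
1 + r/52 = 4.51852^(1/1352) ≈ 1.001116, so r/52 ≈ 0.00111614.
r ≈ 52·0.00111614 = 5.80394%.

5.80%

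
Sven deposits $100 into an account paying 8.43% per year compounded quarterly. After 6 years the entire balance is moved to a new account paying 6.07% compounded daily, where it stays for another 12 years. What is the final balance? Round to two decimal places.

After 6 years at 8.43%: 100 × 1.64961818 ≈ 164.9618.
Then 12 years at 6.07%: 164.9618 × 2.07163767 ≈ 341.7411.

$341.74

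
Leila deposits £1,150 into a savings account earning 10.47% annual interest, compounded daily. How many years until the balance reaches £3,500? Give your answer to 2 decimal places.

10.63 years

(1 + 0.000286849)^(365t) = 3,500/1,150 = 3.0435.
365t·ln(1 + 0.000286849) = ln(3.0435); 365t = 1.113/0.000286808 ≈ 3880.6460.
t ≈ 10.6319 years.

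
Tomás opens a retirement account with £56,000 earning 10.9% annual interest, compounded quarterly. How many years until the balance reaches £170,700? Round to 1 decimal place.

10.4 years

We need (1 + 0.02725)^(4t) = 3.0482, so 4t = ln 3.0482 / ln 1.02725 ≈ 41.4559.
t ≈ 41.4559/4 = 10.3640 years.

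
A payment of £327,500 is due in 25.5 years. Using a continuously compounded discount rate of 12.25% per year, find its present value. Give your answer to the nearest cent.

P = A·e^(−rt) = 327,500·e^(−3.12375).
e^(−3.12375) ≈ 0.0439918891305, so P ≈ 14,407.3437.

£14,407.34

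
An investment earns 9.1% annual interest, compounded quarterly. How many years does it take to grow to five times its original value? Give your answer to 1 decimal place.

(1 + 0.02275)^(4t) = 5.
4t = ln 5 / ln(1 + 0.02275) ≈ 1.6094/0.0224951 ≈ 71.5462.
t ≈ 17.8866.

17.9 years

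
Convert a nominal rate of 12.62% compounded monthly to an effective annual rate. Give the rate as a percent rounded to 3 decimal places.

13.376%

EAR = (1 + 12.62%/12)^12 − 1 = (1 + 0.0105167)^12 − 1.
(1 + 0.0105167)^12 ≈ 1.133762, so EAR ≈ 13.37617%.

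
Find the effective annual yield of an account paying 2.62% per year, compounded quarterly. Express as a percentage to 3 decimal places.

One year is 4 periods at 0.00655 each: (1 + 0.00655)^4 ≈ 1.026459.
EAR = 1.026459 − 1 ≈ 2.64585%.

2.646%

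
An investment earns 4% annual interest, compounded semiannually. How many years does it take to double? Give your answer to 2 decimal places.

(1 + 0.02)^(2t) = 2.
2t = ln 2 / ln(1 + 0.02) ≈ 0.69315/0.0198026 ≈ 35.0028.
t ≈ 17.5014.

17.50 years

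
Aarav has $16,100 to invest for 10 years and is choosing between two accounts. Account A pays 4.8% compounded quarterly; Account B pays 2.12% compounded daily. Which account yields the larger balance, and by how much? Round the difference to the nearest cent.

Account A, by $6,042.71

Account A growth factor: (1 + 0.012)^40 ≈ 1.6114636004; balance ≈ 25,944.5640.
Account B growth factor: (1 + 0.0212/365)^3650 ≈ 1.2361402748; balance ≈ 19,901.8584.
Account A is larger by 6,042.7055.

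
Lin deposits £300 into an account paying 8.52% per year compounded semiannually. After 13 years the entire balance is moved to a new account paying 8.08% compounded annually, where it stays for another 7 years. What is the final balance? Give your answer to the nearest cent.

£1,528.97

After 13 years at 8.52%: 300 × 2.958426169 ≈ 887.5279.
Then 7 years at 8.08%: 887.5279 × 1.722730537 ≈ 1,528.9713.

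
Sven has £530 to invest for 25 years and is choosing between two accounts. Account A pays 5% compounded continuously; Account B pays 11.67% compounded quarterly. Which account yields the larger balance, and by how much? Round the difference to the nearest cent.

Account B, by £7,551.65

Account A growth factor: e^(0.05·25) = e^1.25 ≈ 3.490342957; balance ≈ 1,849.8818.
Account B growth factor: (1 + 0.029175)^100 ≈ 17.73874166; balance ≈ 9,401.5331.
Account B is larger by 7,551.6513.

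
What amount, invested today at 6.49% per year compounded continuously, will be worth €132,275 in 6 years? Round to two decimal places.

€89,611.45

P = A·e^(−rt) = 132,275·e^(−0.3894).
e^(−0.3894) ≈ 0.677463230517, so P ≈ 89,611.4488.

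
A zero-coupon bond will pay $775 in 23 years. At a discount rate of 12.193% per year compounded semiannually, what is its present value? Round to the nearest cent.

Growth factor = (1 + 0.060965)^46 ≈ 15.214183.
P = 775/15.214183 ≈ 50.9393.

$50.94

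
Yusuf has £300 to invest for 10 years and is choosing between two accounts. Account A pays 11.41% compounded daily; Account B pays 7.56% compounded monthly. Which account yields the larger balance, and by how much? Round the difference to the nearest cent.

Account A, by £301.39

A: (1 + 0.1141/365)^3650 ≈ 3.12933868, so 300 × 3.12933868 ≈ 938.8016.
B: (1 + 0.0063)^120 ≈ 2.12469562, so 300 × 2.12469562 ≈ 637.4087.
Difference ≈ 301.3929 in favor of A.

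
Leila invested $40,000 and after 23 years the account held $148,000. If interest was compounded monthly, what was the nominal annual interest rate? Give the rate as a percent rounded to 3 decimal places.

5.702%

The 276-period growth factor is 148,000/40,000 = 3.7.
r/12 = 3.7^(1/276) − 1 ≈ 0.00475159, so r ≈ 12·0.00475159 = 5.70191%.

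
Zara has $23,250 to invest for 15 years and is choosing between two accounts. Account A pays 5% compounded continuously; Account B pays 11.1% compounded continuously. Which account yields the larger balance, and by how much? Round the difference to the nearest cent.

Account B, by $73,671.65

A: e^(0.05·15) = e^0.75 ≈ 2.1170000166, so 23,250 × 2.1170000166 ≈ 49,220.2504.
B: e^(0.111·15) = e^1.665 ≈ 5.28567324976, so 23,250 × 5.28567324976 ≈ 122,891.9031.
Difference ≈ 73,671.6527 in favor of B.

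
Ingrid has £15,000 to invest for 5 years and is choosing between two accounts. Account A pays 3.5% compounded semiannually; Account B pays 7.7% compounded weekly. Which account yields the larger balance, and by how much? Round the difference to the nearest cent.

A: (1 + 0.0175)^10 ≈ 1.1894444904, so 15,000 × 1.1894444904 ≈ 17,841.6674.
B: (1 + 0.077/52)^260 ≈ 1.4691958834, so 15,000 × 1.4691958834 ≈ 22,037.9383.
Difference ≈ 4,196.2709 in favor of B.

Account B, by £4,196.27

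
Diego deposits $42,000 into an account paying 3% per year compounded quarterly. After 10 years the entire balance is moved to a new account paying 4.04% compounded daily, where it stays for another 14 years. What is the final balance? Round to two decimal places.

Phase 1: 42,000·(1 + 0.0075)^40 ≈ 56,630.6417.
Phase 2: 56,630.6417·(1 + 0.0404/365)^5110 ≈ 99,695.3377.

$99,695.34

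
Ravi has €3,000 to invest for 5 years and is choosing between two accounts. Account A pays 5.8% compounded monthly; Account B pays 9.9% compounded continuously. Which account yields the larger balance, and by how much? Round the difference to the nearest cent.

Account B, by €915.01

Account A growth factor: (1 + 0.058/12)^60 ≈ 1.335494208; balance ≈ 4,006.4826.
Account B growth factor: e^(0.099·5) = e^0.495 ≈ 1.640498239; balance ≈ 4,921.4947.
Account B is larger by 915.0121.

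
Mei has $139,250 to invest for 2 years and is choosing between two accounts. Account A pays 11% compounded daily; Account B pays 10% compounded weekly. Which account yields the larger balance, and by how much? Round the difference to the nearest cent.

A: (1 + 0.11/365)^730 ≈ 1.24603543127, so 139,250 × 1.24603543127 ≈ 173,510.4338.
B: (1 + 0.1/52)^104 ≈ 1.22116819624, so 139,250 × 1.22116819624 ≈ 170,047.6713.
Difference ≈ 3,462.7625 in favor of A.

Account A, by $3,462.76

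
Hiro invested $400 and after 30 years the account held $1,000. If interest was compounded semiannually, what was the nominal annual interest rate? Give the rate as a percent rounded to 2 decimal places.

The 60-period growth factor is 1,000/400 = 2.5.
r/2 = 2.5^(1/60) − 1 ≈ 0.0153887, so r ≈ 2·0.0153887 = 3.07774%.

3.08%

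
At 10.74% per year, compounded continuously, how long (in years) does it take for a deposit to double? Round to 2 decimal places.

e^(0.1074t) = 2, so 0.1074t = ln 2 ≈ 0.69315.
t ≈ 0.69315/0.1074 ≈ 6.4539.

6.45 years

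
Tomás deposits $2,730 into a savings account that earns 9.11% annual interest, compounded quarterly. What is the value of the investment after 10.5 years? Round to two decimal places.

$7,029.54

Growth factor = (1 + 0.022775)^42 ≈ 2.574923693.
A ≈ 2,730 × 2.574923693 ≈ 7,029.5417.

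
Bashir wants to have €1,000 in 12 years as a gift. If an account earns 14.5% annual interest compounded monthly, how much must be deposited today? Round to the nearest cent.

€177.36

Periodic rate = 14.5%/12 = 0.0120833; 144 periods.
P = 1,000/(1 + 0.145/12)^144 ≈ 1,000/5.63823698 ≈ 177.3604.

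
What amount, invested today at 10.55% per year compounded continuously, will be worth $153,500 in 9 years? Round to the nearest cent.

$59,394.44

P = A·e^(−rt) = 153,500·e^(−0.9495).
e^(−0.9495) ≈ 0.386934442317, so P ≈ 59,394.4369.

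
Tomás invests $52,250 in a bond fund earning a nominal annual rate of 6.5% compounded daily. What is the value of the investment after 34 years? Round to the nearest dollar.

Periodic rate = 6.5%/365 = 0.000178082; periods = 365·34 = 12410.
A = 52,250·(1 + 0.065/365)^12410 ≈ 52,250·9.11392298424 ≈ 476,202.4759.

$476,202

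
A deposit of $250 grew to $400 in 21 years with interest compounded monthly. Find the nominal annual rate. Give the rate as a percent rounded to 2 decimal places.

(1 + r/12)^252 = 400/250 = 1.6.
1 + r/12 = 1.6^(1/252) ≈ 1.001867, so r/12 ≈ 0.00186683.
r ≈ 12·0.00186683 = 2.24020%.

2.24%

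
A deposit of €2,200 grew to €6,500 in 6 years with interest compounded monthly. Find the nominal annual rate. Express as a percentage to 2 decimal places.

18.19%

(1 + r/12)^72 = 6,500/2,200 = 2.95455.
1 + r/12 = 2.95455^(1/72) ≈ 1.01516, so r/12 ≈ 0.0151602.
r ≈ 12·0.0151602 = 18.19227%.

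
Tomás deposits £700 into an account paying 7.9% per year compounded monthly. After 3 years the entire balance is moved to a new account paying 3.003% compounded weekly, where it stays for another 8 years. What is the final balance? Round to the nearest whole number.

£1,127

Phase 1: 700·(1 + 0.079/12)^36 ≈ 886.5199.
Phase 2: 886.5199·(1 + 0.0005775)^416 ≈ 1,127.1801.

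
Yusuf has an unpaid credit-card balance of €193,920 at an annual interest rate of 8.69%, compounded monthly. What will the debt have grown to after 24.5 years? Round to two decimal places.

€1,617,802.11

Periodic rate = 8.69%/12 = 0.00724167; periods = 12·24.5 = 294.
A = 193,920·(1 + 0.0869/12)^294 ≈ 193,920·8.342626383187 ≈ 1,617,802.1082.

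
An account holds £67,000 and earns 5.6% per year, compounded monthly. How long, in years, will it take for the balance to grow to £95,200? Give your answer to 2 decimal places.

6.29 years

(1 + 0.00466667)^(12t) = 95,200/67,000 = 1.4209.
12t·ln(1 + 0.00466667) = ln(1.4209); 12t = 0.35129/0.00465581 ≈ 75.4514.
t ≈ 6.2876 years.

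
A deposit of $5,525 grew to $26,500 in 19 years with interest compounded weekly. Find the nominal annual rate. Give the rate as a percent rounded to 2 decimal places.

(1 + r/52)^988 = 26,500/5,525 = 4.79638.
1 + r/52 = 4.79638^(1/988) ≈ 1.001588, so r/52 ≈ 0.00158816.
r ≈ 52·0.00158816 = 8.25845%.

8.26%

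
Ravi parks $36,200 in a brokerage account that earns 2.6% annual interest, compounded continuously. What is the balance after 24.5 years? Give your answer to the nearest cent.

$68,446.96

A = P·e^(rt) = 36,200·e^(0.026·24.5) = 36,200·e^0.637.
e^0.637 ≈ 1.8907999623, so A ≈ 68,446.9586.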